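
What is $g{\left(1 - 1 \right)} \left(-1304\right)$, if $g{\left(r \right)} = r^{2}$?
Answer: $0$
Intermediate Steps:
$g{\left(1 - 1 \right)} \left(-1304\right) = \left(1 - 1\right)^{2} \left(-1304\right) = 0^{2} \left(-1304\right) = 0 \left(-1304\right) = 0$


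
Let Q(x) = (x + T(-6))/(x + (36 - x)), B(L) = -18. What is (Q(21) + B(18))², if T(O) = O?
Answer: 44521/144 ≈ 309.17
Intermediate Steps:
Q(x) = -⅙ + x/36 (Q(x) = (x - 6)/(x + (36 - x)) = (-6 + x)/36 = (-6 + x)*(1/36) = -⅙ + x/36)
(Q(21) + B(18))² = ((-⅙ + (1/36)*21) - 18)² = ((-⅙ + 7/12) - 18)² = (5/12 - 18)² = (-211/12)² = 44521/144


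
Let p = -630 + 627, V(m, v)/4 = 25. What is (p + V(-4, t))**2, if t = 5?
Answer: 9409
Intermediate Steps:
V(m, v) = 100 (V(m, v) = 4*25 = 100)
p = -3
(p + V(-4, t))**2 = (-3 + 100)**2 = 97**2 = 9409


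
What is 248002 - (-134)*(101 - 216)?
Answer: 232592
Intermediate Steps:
248002 - (-134)*(101 - 216) = 248002 - (-134)*(-115) = 248002 - 1*15410 = 248002 - 15410 = 232592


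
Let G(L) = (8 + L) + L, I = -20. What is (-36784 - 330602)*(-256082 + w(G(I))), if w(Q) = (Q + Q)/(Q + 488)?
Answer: 1787538871084/19 ≈ 9.4081e+10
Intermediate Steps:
G(L) = 8 + 2*L
w(Q) = 2*Q/(488 + Q) (w(Q) = (2*Q)/(488 + Q) = 2*Q/(488 + Q))
(-36784 - 330602)*(-256082 + w(G(I))) = (-36784 - 330602)*(-256082 + 2*(8 + 2*(-20))/(488 + (8 + 2*(-20)))) = -367386*(-256082 + 2*(8 - 40)/(488 + (8 - 40))) = -367386*(-256082 + 2*(-32)/(488 - 32)) = -367386*(-256082 + 2*(-32)/456) = -367386*(-256082 + 2*(-32)*(1/456)) = -367386*(-256082 - 8/57) = -367386*(-14596682/57) = 1787538871084/19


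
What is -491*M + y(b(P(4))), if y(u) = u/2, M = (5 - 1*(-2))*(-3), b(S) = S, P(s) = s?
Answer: 10313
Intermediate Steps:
M = -21 (M = (5 + 2)*(-3) = 7*(-3) = -21)
y(u) = u/2 (y(u) = u*(½) = u/2)
-491*M + y(b(P(4))) = -491*(-21) + (½)*4 = 10311 + 2 = 10313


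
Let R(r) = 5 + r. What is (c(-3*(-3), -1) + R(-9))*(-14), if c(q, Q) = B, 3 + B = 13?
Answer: -84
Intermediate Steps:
B = 10 (B = -3 + 13 = 10)
c(q, Q) = 10
(c(-3*(-3), -1) + R(-9))*(-14) = (10 + (5 - 9))*(-14) = (10 - 4)*(-14) = 6*(-14) = -84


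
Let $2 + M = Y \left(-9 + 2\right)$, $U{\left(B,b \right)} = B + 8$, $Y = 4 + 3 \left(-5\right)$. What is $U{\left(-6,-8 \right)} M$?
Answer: $150$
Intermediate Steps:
$Y = -11$ ($Y = 4 - 15 = -11$)
$U{\left(B,b \right)} = 8 + B$
$M = 75$ ($M = -2 - 11 \left(-9 + 2\right) = -2 - -77 = -2 + 77 = 75$)
$U{\left(-6,-8 \right)} M = \left(8 - 6\right) 75 = 2 \cdot 75 = 150$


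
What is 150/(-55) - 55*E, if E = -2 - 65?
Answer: 40505/11 ≈ 3682.3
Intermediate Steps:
E = -67
150/(-55) - 55*E = 150/(-55) - 55*(-67) = 150*(-1/55) + 3685 = -30/11 + 3685 = 40505/11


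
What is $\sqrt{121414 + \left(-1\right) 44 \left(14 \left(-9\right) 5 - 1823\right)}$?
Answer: $\sqrt{229346} \approx 478.9$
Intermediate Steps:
$\sqrt{121414 + \left(-1\right) 44 \left(14 \left(-9\right) 5 - 1823\right)} = \sqrt{121414 - 44 \left(\left(-126\right) 5 - 1823\right)} = \sqrt{121414 - 44 \left(-630 - 1823\right)} = \sqrt{121414 - -107932} = \sqrt{121414 + 107932} = \sqrt{229346}$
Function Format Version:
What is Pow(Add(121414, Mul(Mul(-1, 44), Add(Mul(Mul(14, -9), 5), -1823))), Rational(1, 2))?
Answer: Pow(229346, Rational(1, 2)) ≈ 478.90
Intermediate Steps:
Pow(Add(121414, Mul(Mul(-1, 44), Add(Mul(Mul(14, -9), 5), -1823))), Rational(1, 2)) = Pow(Add(121414, Mul(-44, Add(Mul(-126, 5), -1823))), Rational(1, 2)) = Pow(Add(121414, Mul(-44, Add(-630, -1823))), Rational(1, 2)) = Pow(Add(121414, Mul(-44, -2453)), Rational(1, 2)) = Pow(Add(121414, 107932), Rational(1, 2)) = Pow(229346, Rational(1, 2))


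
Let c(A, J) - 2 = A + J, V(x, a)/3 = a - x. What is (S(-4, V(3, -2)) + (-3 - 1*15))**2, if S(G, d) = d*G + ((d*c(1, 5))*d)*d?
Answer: 726733764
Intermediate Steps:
V(x, a) = -3*x + 3*a (V(x, a) = 3*(a - x) = -3*x + 3*a)
c(A, J) = 2 + A + J (c(A, J) = 2 + (A + J) = 2 + A + J)
S(G, d) = 8*d**3 + G*d (S(G, d) = d*G + ((d*(2 + 1 + 5))*d)*d = G*d + ((d*8)*d)*d = G*d + ((8*d)*d)*d = G*d + (8*d**2)*d = G*d + 8*d**3 = 8*d**3 + G*d)
(S(-4, V(3, -2)) + (-3 - 1*15))**2 = ((-3*3 + 3*(-2))*(-4 + 8*(-3*3 + 3*(-2))**2) + (-3 - 1*15))**2 = ((-9 - 6)*(-4 + 8*(-9 - 6)**2) + (-3 - 15))**2 = (-15*(-4 + 8*(-15)**2) - 18)**2 = (-15*(-4 + 8*225) - 18)**2 = (-15*(-4 + 1800) - 18)**2 = (-15*1796 - 18)**2 = (-26940 - 18)**2 = (-26958)**2 = 726733764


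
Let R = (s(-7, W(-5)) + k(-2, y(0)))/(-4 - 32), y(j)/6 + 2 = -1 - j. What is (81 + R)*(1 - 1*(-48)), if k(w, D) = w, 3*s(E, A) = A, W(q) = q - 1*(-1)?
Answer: 214571/54 ≈ 3973.5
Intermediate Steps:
y(j) = -18 - 6*j (y(j) = -12 + 6*(-1 - j) = -12 + (-6 - 6*j) = -18 - 6*j)
W(q) = 1 + q (W(q) = q + 1 = 1 + q)
s(E, A) = A/3
R = 5/54 (R = ((1 - 5)/3 - 2)/(-4 - 32) = ((⅓)*(-4) - 2)/(-36) = (-4/3 - 2)*(-1/36) = -10/3*(-1/36) = 5/54 ≈ 0.092593)
(81 + R)*(1 - 1*(-48)) = (81 + 5/54)*(1 - 1*(-48)) = 4379*(1 + 48)/54 = (4379/54)*49 = 214571/54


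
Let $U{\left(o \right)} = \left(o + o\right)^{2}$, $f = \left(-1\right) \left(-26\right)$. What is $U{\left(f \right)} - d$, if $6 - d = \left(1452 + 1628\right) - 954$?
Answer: $4824$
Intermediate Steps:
$f = 26$
$d = -2120$ ($d = 6 - \left(\left(1452 + 1628\right) - 954\right) = 6 - \left(3080 - 954\right) = 6 - 2126 = -2120$)
$U{\left(o \right)} = 4 o^{2}$ ($U{\left(o \right)} = \left(2 o\right)^{2} = 4 o^{2}$)
$U{\left(f \right)} - d = 4 \cdot 26^{2} - -2120 = 4 \cdot 676 + 2120 = 2704 + 2120 = 4824$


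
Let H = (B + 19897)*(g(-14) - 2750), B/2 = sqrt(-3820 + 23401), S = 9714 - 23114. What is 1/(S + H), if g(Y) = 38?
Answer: -3373379/182038969752640 + 339*sqrt(19581)/182038969752640 ≈ -1.8270e-8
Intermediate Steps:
S = -13400
B = 2*sqrt(19581) (B = 2*sqrt(-3820 + 23401) = 2*sqrt(19581) ≈ 279.86)
H = -53960664 - 5424*sqrt(19581) (H = (2*sqrt(19581) + 19897)*(38 - 2750) = (19897 + 2*sqrt(19581))*(-2712) = -53960664 - 5424*sqrt(19581) ≈ -5.4720e+7)
1/(S + H) = 1/(-13400 + (-53960664 - 5424*sqrt(19581))) = 1/(-53974064 - 5424*sqrt(19581))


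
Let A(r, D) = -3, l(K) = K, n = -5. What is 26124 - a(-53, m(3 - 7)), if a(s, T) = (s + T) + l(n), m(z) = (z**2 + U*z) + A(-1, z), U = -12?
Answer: 26121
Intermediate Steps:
m(z) = -3 + z**2 - 12*z (m(z) = (z**2 - 12*z) - 3 = -3 + z**2 - 12*z)
a(s, T) = -5 + T + s (a(s, T) = (s + T) - 5 = (T + s) - 5 = -5 + T + s)
26124 - a(-53, m(3 - 7)) = 26124 - (-5 + (-3 + (3 - 7)**2 - 12*(3 - 7)) - 53) = 26124 - (-5 + (-3 + (-4)**2 - 12*(-4)) - 53) = 26124 - (-5 + (-3 + 16 + 48) - 53) = 26124 - (-5 + 61 - 53) = 26124 - 1*3 = 26124 - 3 = 26121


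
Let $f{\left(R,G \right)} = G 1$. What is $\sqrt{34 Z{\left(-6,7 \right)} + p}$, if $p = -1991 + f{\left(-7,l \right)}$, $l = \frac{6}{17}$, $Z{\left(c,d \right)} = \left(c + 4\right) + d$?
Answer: $\frac{3 i \sqrt{58463}}{17} \approx 42.669 i$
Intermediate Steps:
$Z{\left(c,d \right)} = 4 + c + d$ ($Z{\left(c,d \right)} = \left(4 + c\right) + d = 4 + c + d$)
$l = \frac{6}{17}$ ($l = 6 \cdot \frac{1}{17} = \frac{6}{17} \approx 0.35294$)
$f{\left(R,G \right)} = G$
$p = - \frac{33841}{17}$ ($p = -1991 + \frac{6}{17} = - \frac{33841}{17} \approx -1990.6$)
$\sqrt{34 Z{\left(-6,7 \right)} + p} = \sqrt{34 \left(4 - 6 + 7\right) - \frac{33841}{17}} = \sqrt{34 \cdot 5 - \frac{33841}{17}} = \sqrt{170 - \frac{33841}{17}} = \sqrt{- \frac{30951}{17}} = \frac{3 i \sqrt{58463}}{17}$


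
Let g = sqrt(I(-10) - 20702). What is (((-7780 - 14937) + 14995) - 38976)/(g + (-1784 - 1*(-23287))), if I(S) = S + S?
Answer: -1004147094/462399731 + 46698*I*sqrt(20722)/462399731 ≈ -2.1716 + 0.014538*I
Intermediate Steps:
I(S) = 2*S
g = I*sqrt(20722) (g = sqrt(2*(-10) - 20702) = sqrt(-20 - 20702) = sqrt(-20722) = I*sqrt(20722) ≈ 143.95*I)
(((-7780 - 14937) + 14995) - 38976)/(g + (-1784 - 1*(-23287))) = (((-7780 - 14937) + 14995) - 38976)/(I*sqrt(20722) + (-1784 - 1*(-23287))) = ((-22717 + 14995) - 38976)/(I*sqrt(20722) + (-1784 + 23287)) = (-7722 - 38976)/(I*sqrt(20722) + 21503) = -46698/(21503 + I*sqrt(20722))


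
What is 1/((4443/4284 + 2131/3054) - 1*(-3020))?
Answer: 726852/2196354047 ≈ 0.00033094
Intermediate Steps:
1/((4443/4284 + 2131/3054) - 1*(-3020)) = 1/((4443*(1/4284) + 2131*(1/3054)) + 3020) = 1/((1481/1428 + 2131/3054) + 3020) = 1/(1261007/726852 + 3020) = 1/(2196354047/726852) = 726852/2196354047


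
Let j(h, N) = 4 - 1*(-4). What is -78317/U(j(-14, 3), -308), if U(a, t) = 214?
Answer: -78317/214 ≈ -365.97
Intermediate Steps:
j(h, N) = 8 (j(h, N) = 4 + 4 = 8)
-78317/U(j(-14, 3), -308) = -78317/214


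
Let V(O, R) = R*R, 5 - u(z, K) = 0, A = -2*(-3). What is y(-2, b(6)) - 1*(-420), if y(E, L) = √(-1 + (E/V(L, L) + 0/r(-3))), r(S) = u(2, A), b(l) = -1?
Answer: 420 + I*√3 ≈ 420.0 + 1.732*I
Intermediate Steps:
A = 6
u(z, K) = 5 (u(z, K) = 5 - 1*0 = 5 + 0 = 5)
r(S) = 5
V(O, R) = R²
y(E, L) = √(-1 + E/L²) (y(E, L) = √(-1 + (E/(L²) + 0/5)) = √(-1 + (E/L² + 0*(⅕))) = √(-1 + (E/L² + 0)) = √(-1 + E/L²))
y(-2, b(6)) - 1*(-420) = √(-1 - 2/(-1)²) - 1*(-420) = √(-1 - 2*1) + 420 = √(-1 - 2) + 420 = √(-3) + 420 = I*√3 + 420 = 420 + I*√3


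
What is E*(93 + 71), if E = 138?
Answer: 22632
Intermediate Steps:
E*(93 + 71) = 138*(93 + 71) = 138*164 = 22632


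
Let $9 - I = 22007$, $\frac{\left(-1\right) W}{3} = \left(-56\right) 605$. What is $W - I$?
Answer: $123638$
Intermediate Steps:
$W = 101640$ ($W = - 3 \left(\left(-56\right) 605\right) = \left(-3\right) \left(-33880\right) = 101640$)
$I = -21998$ ($I = 9 - 22007 = -21998$)
$W - I = 101640 - -21998 = 101640 + 21998 = 123638$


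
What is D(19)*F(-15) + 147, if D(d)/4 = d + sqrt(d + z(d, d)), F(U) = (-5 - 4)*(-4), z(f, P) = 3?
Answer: 2883 + 144*sqrt(22) ≈ 3558.4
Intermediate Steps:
F(U) = 36 (F(U) = -9*(-4) = 36)
D(d) = 4*d + 4*sqrt(3 + d) (D(d) = 4*(d + sqrt(d + 3)) = 4*(d + sqrt(3 + d)) = 4*d + 4*sqrt(3 + d))
D(19)*F(-15) + 147 = (4*19 + 4*sqrt(3 + 19))*36 + 147 = (76 + 4*sqrt(22))*36 + 147 = (2736 + 144*sqrt(22)) + 147 = 2883 + 144*sqrt(22)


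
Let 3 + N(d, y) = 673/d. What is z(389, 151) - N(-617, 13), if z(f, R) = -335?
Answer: -204171/617 ≈ -330.91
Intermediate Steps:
N(d, y) = -3 + 673/d
z(389, 151) - N(-617, 13) = -335 - (-3 + 673/(-617)) = -335 - (-3 + 673*(-1/617)) = -335 - (-3 - 673/617) = -335 - 1*(-2524/617) = -335 + 2524/617 = -204171/617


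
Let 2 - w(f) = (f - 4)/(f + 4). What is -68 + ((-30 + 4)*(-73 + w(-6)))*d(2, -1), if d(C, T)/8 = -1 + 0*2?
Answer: -15876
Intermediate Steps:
d(C, T) = -8 (d(C, T) = 8*(-1 + 0*2) = 8*(-1 + 0) = 8*(-1) = -8)
w(f) = 2 - (-4 + f)/(4 + f) (w(f) = 2 - (f - 4)/(f + 4) = 2 - (-4 + f)/(4 + f))
-68 + ((-30 + 4)*(-73 + w(-6)))*d(2, -1) = -68 + ((-30 + 4)*(-73 + (12 - 6)/(4 - 6)))*(-8) = -68 - 26*(-73 + 6/(-2))*(-8) = -68 - 26*(-73 - ½*6)*(-8) = -68 - 26*(-73 - 3)*(-8) = -68 - 26*(-76)*(-8) = -68 + 1976*(-8) = -68 - 15808 = -15876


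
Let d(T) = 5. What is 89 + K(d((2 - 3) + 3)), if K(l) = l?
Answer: 94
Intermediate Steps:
89 + K(d((2 - 3) + 3)) = 89 + 5 = 94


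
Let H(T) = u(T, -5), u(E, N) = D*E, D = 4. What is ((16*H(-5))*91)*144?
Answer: -4193280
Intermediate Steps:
u(E, N) = 4*E
H(T) = 4*T
((16*H(-5))*91)*144 = ((16*(4*(-5)))*91)*144 = ((16*(-20))*91)*144 = -320*91*144 = -29120*144 = -4193280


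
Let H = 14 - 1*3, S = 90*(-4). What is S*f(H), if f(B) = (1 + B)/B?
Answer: -4320/11 ≈ -392.73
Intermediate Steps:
S = -360
H = 11 (H = 14 - 3 = 11)
f(B) = (1 + B)/B
S*f(H) = -360*(1 + 11)/11 = -360*12/11 = -4320/11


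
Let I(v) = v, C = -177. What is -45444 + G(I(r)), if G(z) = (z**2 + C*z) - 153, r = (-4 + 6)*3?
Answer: -46623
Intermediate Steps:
r = 6 (r = 2*3 = 6)
G(z) = -153 + z**2 - 177*z (G(z) = (z**2 - 177*z) - 153 = -153 + z**2 - 177*z)
-45444 + G(I(r)) = -45444 + (-153 + 6**2 - 177*6) = -45444 + (-153 + 36 - 1062) = -45444 - 1179 = -46623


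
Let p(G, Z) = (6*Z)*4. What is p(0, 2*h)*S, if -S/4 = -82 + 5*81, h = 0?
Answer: 0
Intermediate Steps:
p(G, Z) = 24*Z
S = -1292 (S = -4*(-82 + 5*81) = -4*(-82 + 405) = -4*323 = -1292)
p(0, 2*h)*S = (24*(2*0))*(-1292) = (24*0)*(-1292) = 0*(-1292) = 0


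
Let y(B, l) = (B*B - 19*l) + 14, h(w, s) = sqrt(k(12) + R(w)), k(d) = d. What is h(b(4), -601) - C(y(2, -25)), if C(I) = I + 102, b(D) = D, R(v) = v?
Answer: -591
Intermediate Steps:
h(w, s) = sqrt(12 + w)
y(B, l) = 14 + B**2 - 19*l (y(B, l) = (B**2 - 19*l) + 14 = 14 + B**2 - 19*l)
C(I) = 102 + I
h(b(4), -601) - C(y(2, -25)) = sqrt(12 + 4) - (102 + (14 + 2**2 - 19*(-25))) = sqrt(16) - (102 + (14 + 4 + 475)) = 4 - (102 + 493) = 4 - 1*595 = 4 - 595 = -591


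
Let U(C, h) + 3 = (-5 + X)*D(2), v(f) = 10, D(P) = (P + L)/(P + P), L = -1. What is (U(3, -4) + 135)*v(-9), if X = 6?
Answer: 2645/2 ≈ 1322.5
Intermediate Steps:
D(P) = (-1 + P)/(2*P) (D(P) = (P - 1)/(P + P) = (-1 + P)/((2*P)) = (-1 + P)*(1/(2*P)) = (-1 + P)/(2*P))
U(C, h) = -11/4 (U(C, h) = -3 + (-5 + 6)*((½)*(-1 + 2)/2) = -3 + 1*((½)*(½)*1) = -3 + 1*(¼) = -3 + ¼ = -11/4)
(U(3, -4) + 135)*v(-9) = (-11/4 + 135)*10 = (529/4)*10 = 2645/2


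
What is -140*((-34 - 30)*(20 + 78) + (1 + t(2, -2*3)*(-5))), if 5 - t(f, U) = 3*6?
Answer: 868840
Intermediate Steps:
t(f, U) = -13 (t(f, U) = 5 - 3*6 = 5 - 1*18 = 5 - 18 = -13)
-140*((-34 - 30)*(20 + 78) + (1 + t(2, -2*3)*(-5))) = -140*((-34 - 30)*(20 + 78) + (1 - 13*(-5))) = -140*(-64*98 + (1 + 65)) = -140*(-6272 + 66) = -140*(-6206) = 868840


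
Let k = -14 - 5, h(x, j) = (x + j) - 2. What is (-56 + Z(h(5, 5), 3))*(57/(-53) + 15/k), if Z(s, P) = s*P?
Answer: 60096/1007 ≈ 59.678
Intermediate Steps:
h(x, j) = -2 + j + x (h(x, j) = (j + x) - 2 = -2 + j + x)
Z(s, P) = P*s
k = -19
(-56 + Z(h(5, 5), 3))*(57/(-53) + 15/k) = (-56 + 3*(-2 + 5 + 5))*(57/(-53) + 15/(-19)) = (-56 + 3*8)*(57*(-1/53) + 15*(-1/19)) = (-56 + 24)*(-57/53 - 15/19) = -32*(-1878/1007) = 60096/1007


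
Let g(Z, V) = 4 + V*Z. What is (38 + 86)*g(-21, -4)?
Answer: 10912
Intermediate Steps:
(38 + 86)*g(-21, -4) = (38 + 86)*(4 - 4*(-21)) = 124*(4 + 84) = 124*88 = 10912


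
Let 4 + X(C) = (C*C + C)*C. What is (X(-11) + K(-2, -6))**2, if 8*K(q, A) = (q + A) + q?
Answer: 23629321/16 ≈ 1.4768e+6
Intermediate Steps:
K(q, A) = q/4 + A/8 (K(q, A) = ((q + A) + q)/8 = ((A + q) + q)/8 = (A + 2*q)/8 = q/4 + A/8)
X(C) = -4 + C*(C + C**2) (X(C) = -4 + (C*C + C)*C = -4 + (C**2 + C)*C = -4 + (C + C**2)*C = -4 + C*(C + C**2))
(X(-11) + K(-2, -6))**2 = ((-4 + (-11)**2 + (-11)**3) + ((1/4)*(-2) + (1/8)*(-6)))**2 = ((-4 + 121 - 1331) + (-1/2 - 3/4))**2 = (-1214 - 5/4)**2 = (-4861/4)**2 = 23629321/16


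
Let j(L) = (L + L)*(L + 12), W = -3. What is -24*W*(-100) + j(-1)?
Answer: -7222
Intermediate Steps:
j(L) = 2*L*(12 + L) (j(L) = (2*L)*(12 + L) = 2*L*(12 + L))
-24*W*(-100) + j(-1) = -24*(-3)*(-100) + 2*(-1)*(12 - 1) = 72*(-100) + 2*(-1)*11 = -7200 - 22 = -7222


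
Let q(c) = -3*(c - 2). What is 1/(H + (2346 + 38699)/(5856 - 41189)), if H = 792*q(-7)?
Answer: 35333/755519827 ≈ 4.6766e-5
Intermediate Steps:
q(c) = 6 - 3*c (q(c) = -3*(-2 + c) = 6 - 3*c)
H = 21384 (H = 792*(6 - 3*(-7)) = 792*(6 + 21) = 792*27 = 21384)
1/(H + (2346 + 38699)/(5856 - 41189)) = 1/(21384 + (2346 + 38699)/(5856 - 41189)) = 1/(21384 + 41045/(-35333)) = 1/(21384 + 41045*(-1/35333)) = 1/(21384 - 41045/35333) = 1/(755519827/35333) = 35333/755519827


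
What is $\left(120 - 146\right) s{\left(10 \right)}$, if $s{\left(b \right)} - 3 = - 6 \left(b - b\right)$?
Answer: $-78$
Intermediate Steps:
$s{\left(b \right)} = 3$ ($s{\left(b \right)} = 3 - 6 \left(b - b\right) = 3 - 0 = 3 + 0 = 3$)
$\left(120 - 146\right) s{\left(10 \right)} = \left(120 - 146\right) 3 = \left(-26\right) 3 = -78$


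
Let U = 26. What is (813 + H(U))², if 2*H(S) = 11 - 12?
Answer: 2640625/4 ≈ 6.6016e+5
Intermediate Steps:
H(S) = -½ (H(S) = (11 - 12)/2 = (½)*(-1) = -½)
(813 + H(U))² = (813 - ½)² = (1625/2)² = 2640625/4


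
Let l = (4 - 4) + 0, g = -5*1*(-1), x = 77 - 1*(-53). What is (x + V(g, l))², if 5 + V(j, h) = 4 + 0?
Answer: 16641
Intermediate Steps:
x = 130 (x = 77 + 53 = 130)
g = 5 (g = -5*(-1) = 5)
l = 0 (l = 0 + 0 = 0)
V(j, h) = -1 (V(j, h) = -5 + (4 + 0) = -5 + 4 = -1)
(x + V(g, l))² = (130 - 1)² = 129² = 16641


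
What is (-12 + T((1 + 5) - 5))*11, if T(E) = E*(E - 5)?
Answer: -176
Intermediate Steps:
T(E) = E*(-5 + E)
(-12 + T((1 + 5) - 5))*11 = (-12 + ((1 + 5) - 5)*(-5 + ((1 + 5) - 5)))*11 = (-12 + (6 - 5)*(-5 + (6 - 5)))*11 = (-12 + 1*(-5 + 1))*11 = (-12 + 1*(-4))*11 = (-12 - 4)*11 = -16*11 = -176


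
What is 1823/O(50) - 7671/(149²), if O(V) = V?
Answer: 40088873/1110050 ≈ 36.115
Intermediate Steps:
1823/O(50) - 7671/(149²) = 1823/50 - 7671/(149²) = 1823*(1/50) - 7671/22201 = 1823/50 - 7671*1/22201 = 1823/50 - 7671/22201 = 40088873/1110050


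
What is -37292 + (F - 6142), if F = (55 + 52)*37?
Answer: -39475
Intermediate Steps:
F = 3959 (F = 107*37 = 3959)
-37292 + (F - 6142) = -37292 + (3959 - 6142) = -37292 - 2183 = -39475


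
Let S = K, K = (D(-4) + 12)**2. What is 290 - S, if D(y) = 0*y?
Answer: 146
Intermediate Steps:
D(y) = 0
K = 144 (K = (0 + 12)**2 = 12**2 = 144)
S = 144
290 - S = 290 - 1*144 = 290 - 144 = 146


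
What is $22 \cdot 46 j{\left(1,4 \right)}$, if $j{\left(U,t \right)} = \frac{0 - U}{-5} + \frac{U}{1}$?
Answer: $\frac{6072}{5} \approx 1214.4$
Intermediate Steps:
$j{\left(U,t \right)} = \frac{6 U}{5}$ ($j{\left(U,t \right)} = - U \left(- \frac{1}{5}\right) + U 1 = \frac{U}{5} + U = \frac{6 U}{5}$)
$22 \cdot 46 j{\left(1,4 \right)} = 22 \cdot 46 \cdot \frac{6}{5} \cdot 1 = 1012 \cdot \frac{6}{5} = \frac{6072}{5}$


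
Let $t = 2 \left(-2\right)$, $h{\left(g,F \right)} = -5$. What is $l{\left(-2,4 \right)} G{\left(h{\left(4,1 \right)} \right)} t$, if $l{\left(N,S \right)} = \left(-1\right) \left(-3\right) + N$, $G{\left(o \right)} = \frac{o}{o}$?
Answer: $-4$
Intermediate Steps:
$t = -4$
$G{\left(o \right)} = 1$
$l{\left(N,S \right)} = 3 + N$
$l{\left(-2,4 \right)} G{\left(h{\left(4,1 \right)} \right)} t = \left(3 - 2\right) 1 \left(-4\right) = 1 \cdot 1 \left(-4\right) = 1 \left(-4\right) = -4$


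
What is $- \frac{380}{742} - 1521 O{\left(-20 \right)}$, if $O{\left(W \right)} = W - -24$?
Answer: $- \frac{2257354}{371} \approx -6084.5$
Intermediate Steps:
$O{\left(W \right)} = 24 + W$ ($O{\left(W \right)} = W + 24 = 24 + W$)
$- \frac{380}{742} - 1521 O{\left(-20 \right)} = - \frac{380}{742} - 1521 \left(24 - 20\right) = \left(-380\right) \frac{1}{742} - 6084 = - \frac{190}{371} - 6084 = - \frac{2257354}{371}$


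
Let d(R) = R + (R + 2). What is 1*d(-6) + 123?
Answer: 113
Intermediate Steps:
d(R) = 2 + 2*R (d(R) = R + (2 + R) = 2 + 2*R)
1*d(-6) + 123 = 1*(2 + 2*(-6)) + 123 = 1*(2 - 12) + 123 = 1*(-10) + 123 = -10 + 123 = 113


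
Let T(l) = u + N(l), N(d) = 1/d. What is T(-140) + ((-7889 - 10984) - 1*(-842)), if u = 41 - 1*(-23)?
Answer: -2515381/140 ≈ -17967.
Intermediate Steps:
u = 64 (u = 41 + 23 = 64)
T(l) = 64 + 1/l
T(-140) + ((-7889 - 10984) - 1*(-842)) = (64 + 1/(-140)) + ((-7889 - 10984) - 1*(-842)) = (64 - 1/140) + (-18873 + 842) = 8959/140 - 18031 = -2515381/140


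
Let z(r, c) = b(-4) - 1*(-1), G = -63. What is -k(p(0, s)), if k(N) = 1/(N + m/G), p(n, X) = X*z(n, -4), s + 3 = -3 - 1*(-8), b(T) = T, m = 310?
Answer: 63/688 ≈ 0.091570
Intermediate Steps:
s = 2 (s = -3 + (-3 - 1*(-8)) = -3 + (-3 + 8) = -3 + 5 = 2)
z(r, c) = -3 (z(r, c) = -4 - 1*(-1) = -4 + 1 = -3)
p(n, X) = -3*X (p(n, X) = X*(-3) = -3*X)
k(N) = 1/(-310/63 + N) (k(N) = 1/(N + 310/(-63)) = 1/(N + 310*(-1/63)) = 1/(N - 310/63) = 1/(-310/63 + N))
-k(p(0, s)) = -63/(-310 + 63*(-3*2)) = -63/(-310 + 63*(-6)) = -63/(-310 - 378) = -63/(-688) = -63*(-1)/688 = -1*(-63/688) = 63/688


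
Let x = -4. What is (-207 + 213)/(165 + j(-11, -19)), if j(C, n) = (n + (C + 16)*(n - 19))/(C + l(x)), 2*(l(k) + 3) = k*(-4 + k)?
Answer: 12/121 ≈ 0.099174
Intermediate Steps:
l(k) = -3 + k*(-4 + k)/2 (l(k) = -3 + (k*(-4 + k))/2 = -3 + k*(-4 + k)/2)
j(C, n) = (n + (-19 + n)*(16 + C))/(13 + C) (j(C, n) = (n + (C + 16)*(n - 19))/(C + (-3 + (½)*(-4)² - 2*(-4))) = (n + (16 + C)*(-19 + n))/(C + (-3 + (½)*16 + 8)) = (n + (-19 + n)*(16 + C))/(C + (-3 + 8 + 8)) = (n + (-19 + n)*(16 + C))/(C + 13) = (n + (-19 + n)*(16 + C))/(13 + C))
(-207 + 213)/(165 + j(-11, -19)) = (-207 + 213)/(165 + (-304 - 19*(-11) + 17*(-19) - 11*(-19))/(13 - 11)) = 6/(165 + (-304 + 209 - 323 + 209)/2) = 6/(165 + (½)*(-209)) = 6/(165 - 209/2) = 6/(121/2) = 6*(2/121) = 12/121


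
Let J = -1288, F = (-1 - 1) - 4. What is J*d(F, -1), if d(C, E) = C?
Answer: 7728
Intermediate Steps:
F = -6 (F = -2 - 4 = -6)
J*d(F, -1) = -1288*(-6) = 7728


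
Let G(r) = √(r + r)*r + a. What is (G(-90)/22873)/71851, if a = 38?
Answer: 38/1643447923 - 540*I*√5/1643447923 ≈ 2.3122e-8 - 7.3472e-7*I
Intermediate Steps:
G(r) = 38 + √2*r^(3/2) (G(r) = √(r + r)*r + 38 = √(2*r)*r + 38 = (√2*√r)*r + 38 = √2*r^(3/2) + 38 = 38 + √2*r^(3/2))
(G(-90)/22873)/71851 = ((38 + √2*(-90)^(3/2))/22873)/71851 = ((38 + √2*(-270*I*√10))*(1/22873))*(1/71851) = ((38 - 540*I*√5)*(1/22873))*(1/71851) = (38/22873 - 540*I*√5/22873)*(1/71851) = 38/1643447923 - 540*I*√5/1643447923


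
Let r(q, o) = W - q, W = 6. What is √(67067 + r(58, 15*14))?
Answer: √67015 ≈ 258.87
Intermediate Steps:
r(q, o) = 6 - q
√(67067 + r(58, 15*14)) = √(67067 + (6 - 1*58)) = √(67067 + (6 - 58)) = √(67067 - 52) = √67015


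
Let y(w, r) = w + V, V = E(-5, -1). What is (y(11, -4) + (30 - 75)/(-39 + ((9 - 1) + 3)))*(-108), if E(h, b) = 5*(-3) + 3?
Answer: -459/7 ≈ -65.571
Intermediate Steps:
E(h, b) = -12 (E(h, b) = -15 + 3 = -12)
V = -12
y(w, r) = -12 + w (y(w, r) = w - 12 = -12 + w)
(y(11, -4) + (30 - 75)/(-39 + ((9 - 1) + 3)))*(-108) = ((-12 + 11) + (30 - 75)/(-39 + ((9 - 1) + 3)))*(-108) = (-1 - 45/(-39 + (8 + 3)))*(-108) = (-1 - 45/(-39 + 11))*(-108) = (-1 - 45/(-28))*(-108) = (-1 - 45*(-1/28))*(-108) = (-1 + 45/28)*(-108) = (17/28)*(-108) = -459/7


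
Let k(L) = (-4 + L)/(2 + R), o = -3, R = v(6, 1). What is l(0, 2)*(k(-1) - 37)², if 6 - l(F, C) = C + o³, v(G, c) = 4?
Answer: 1597399/36 ≈ 44372.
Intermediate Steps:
R = 4
l(F, C) = 33 - C (l(F, C) = 6 - (C + (-3)³) = 6 - (C - 27) = 6 - (-27 + C) = 6 + (27 - C) = 33 - C)
k(L) = -⅔ + L/6 (k(L) = (-4 + L)/(2 + 4) = (-4 + L)/6 = (-4 + L)*(⅙) = -⅔ + L/6)
l(0, 2)*(k(-1) - 37)² = (33 - 1*2)*((-⅔ + (⅙)*(-1)) - 37)² = (33 - 2)*((-⅔ - ⅙) - 37)² = 31*(-⅚ - 37)² = 31*(-227/6)² = 31*(51529/36) = 1597399/36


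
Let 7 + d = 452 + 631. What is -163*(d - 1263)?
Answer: 30481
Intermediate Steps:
d = 1076 (d = -7 + (452 + 631) = -7 + 1083 = 1076)
-163*(d - 1263) = -163*(1076 - 1263) = -163*(-187) = 30481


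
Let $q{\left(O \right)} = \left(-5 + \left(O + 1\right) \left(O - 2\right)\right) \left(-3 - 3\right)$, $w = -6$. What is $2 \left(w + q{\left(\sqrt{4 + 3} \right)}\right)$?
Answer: $-12 + 12 \sqrt{7} \approx 19.749$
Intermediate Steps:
$q{\left(O \right)} = 30 - 6 \left(1 + O\right) \left(-2 + O\right)$ ($q{\left(O \right)} = \left(-5 + \left(1 + O\right) \left(-2 + O\right)\right) \left(-6\right) = 30 - 6 \left(1 + O\right) \left(-2 + O\right)$)
$2 \left(w + q{\left(\sqrt{4 + 3} \right)}\right) = 2 \left(-6 + \left(42 - 6 \left(\sqrt{4 + 3}\right)^{2} + 6 \sqrt{4 + 3}\right)\right) = 2 \left(-6 + \left(42 - 6 \left(\sqrt{7}\right)^{2} + 6 \sqrt{7}\right)\right) = 2 \left(-6 + \left(42 - 42 + 6 \sqrt{7}\right)\right) = 2 \left(-6 + 6 \sqrt{7}\right) = -12 + 12 \sqrt{7}$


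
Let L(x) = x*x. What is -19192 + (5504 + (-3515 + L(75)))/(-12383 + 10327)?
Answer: -19733183/1028 ≈ -19196.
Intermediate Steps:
L(x) = x²
-19192 + (5504 + (-3515 + L(75)))/(-12383 + 10327) = -19192 + (5504 + (-3515 + 75²))/(-12383 + 10327) = -19192 + (5504 + (-3515 + 5625))/(-2056) = -19192 + (5504 + 2110)*(-1/2056) = -19192 + 7614*(-1/2056) = -19192 - 3807/1028 = -19733183/1028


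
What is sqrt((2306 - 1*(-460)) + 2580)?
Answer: 9*sqrt(66) ≈ 73.116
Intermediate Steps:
sqrt((2306 - 1*(-460)) + 2580) = sqrt((2306 + 460) + 2580) = sqrt(2766 + 2580) = sqrt(5346) = 9*sqrt(66)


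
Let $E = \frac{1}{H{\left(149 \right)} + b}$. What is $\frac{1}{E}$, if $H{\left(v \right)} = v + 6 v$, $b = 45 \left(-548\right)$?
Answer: $-23617$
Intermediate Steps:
$b = -24660$
$H{\left(v \right)} = 7 v$
$E = - \frac{1}{23617}$ ($E = \frac{1}{7 \cdot 149 - 24660} = \frac{1}{1043 - 24660} = \frac{1}{-23617} = - \frac{1}{23617} \approx -4.2342 \cdot 10^{-5}$)
$\frac{1}{E} = \frac{1}{- \frac{1}{23617}} = -23617$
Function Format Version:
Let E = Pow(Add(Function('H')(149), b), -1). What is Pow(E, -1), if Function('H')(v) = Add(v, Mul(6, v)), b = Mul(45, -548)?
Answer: -23617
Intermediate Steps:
b = -24660
Function('H')(v) = Mul(7, v)
E = Rational(-1, 23617) (E = Pow(Add(Mul(7, 149), -24660), -1) = Pow(Add(1043, -24660), -1) = Pow(-23617, -1) = Rational(-1, 23617) ≈ -4.2342e-5)
Pow(E, -1) = Pow(Rational(-1, 23617), -1) = -23617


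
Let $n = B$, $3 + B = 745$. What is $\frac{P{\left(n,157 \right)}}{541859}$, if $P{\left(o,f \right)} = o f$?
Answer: $\frac{116494}{541859} \approx 0.21499$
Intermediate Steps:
$B = 742$ ($B = -3 + 745 = 742$)
$n = 742$
$P{\left(o,f \right)} = f o$
$\frac{P{\left(n,157 \right)}}{541859} = \frac{157 \cdot 742}{541859} = 116494 \cdot \frac{1}{541859} = \frac{116494}{541859}$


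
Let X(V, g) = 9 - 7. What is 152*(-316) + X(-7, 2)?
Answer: -48030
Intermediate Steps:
X(V, g) = 2
152*(-316) + X(-7, 2) = 152*(-316) + 2 = -48032 + 2 = -48030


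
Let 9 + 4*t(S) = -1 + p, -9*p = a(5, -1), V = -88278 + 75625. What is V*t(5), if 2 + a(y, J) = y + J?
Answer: 291019/9 ≈ 32335.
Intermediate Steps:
V = -12653
a(y, J) = -2 + J + y (a(y, J) = -2 + (y + J) = -2 + (J + y) = -2 + J + y)
p = -2/9 (p = -(-2 - 1 + 5)/9 = -1/9*2 = -2/9 ≈ -0.22222)
t(S) = -23/9 (t(S) = -9/4 + (-1 - 2/9)/4 = -9/4 + (1/4)*(-11/9) = -9/4 - 11/36 = -23/9)
V*t(5) = -12653*(-23/9) = 291019/9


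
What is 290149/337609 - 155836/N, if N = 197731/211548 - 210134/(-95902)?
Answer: -533679982629689506699/10704944287043273 ≈ -49854.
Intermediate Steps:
N = 31708112897/10143938148 (N = 197731*(1/211548) - 210134*(-1/95902) = 197731/211548 + 105067/47951 = 31708112897/10143938148 ≈ 3.1258)
290149/337609 - 155836/N = 290149/337609 - 155836/31708112897/10143938148 = 290149*(1/337609) - 155836*10143938148/31708112897 = 290149/337609 - 1580790745231728/31708112897 = -533679982629689506699/10704944287043273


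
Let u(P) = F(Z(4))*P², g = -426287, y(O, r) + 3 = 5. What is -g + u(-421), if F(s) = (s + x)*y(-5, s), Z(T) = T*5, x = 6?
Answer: 9642819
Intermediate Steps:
y(O, r) = 2 (y(O, r) = -3 + 5 = 2)
Z(T) = 5*T
F(s) = 12 + 2*s (F(s) = (s + 6)*2 = (6 + s)*2 = 12 + 2*s)
u(P) = 52*P² (u(P) = (12 + 2*(5*4))*P² = (12 + 2*20)*P² = (12 + 40)*P² = 52*P²)
-g + u(-421) = -1*(-426287) + 52*(-421)² = 426287 + 52*177241 = 426287 + 9216532 = 9642819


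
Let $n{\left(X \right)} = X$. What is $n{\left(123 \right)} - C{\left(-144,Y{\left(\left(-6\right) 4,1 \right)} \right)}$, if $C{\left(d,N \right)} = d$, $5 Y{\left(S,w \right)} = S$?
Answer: $267$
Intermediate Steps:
$Y{\left(S,w \right)} = \frac{S}{5}$
$n{\left(123 \right)} - C{\left(-144,Y{\left(\left(-6\right) 4,1 \right)} \right)} = 123 - -144 = 123 + 144 = 267$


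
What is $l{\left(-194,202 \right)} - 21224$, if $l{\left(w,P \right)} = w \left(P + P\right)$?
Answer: $-99600$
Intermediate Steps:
$l{\left(w,P \right)} = 2 P w$ ($l{\left(w,P \right)} = w 2 P = 2 P w$)
$l{\left(-194,202 \right)} - 21224 = 2 \cdot 202 \left(-194\right) - 21224 = -78376 - 21224 = -99600$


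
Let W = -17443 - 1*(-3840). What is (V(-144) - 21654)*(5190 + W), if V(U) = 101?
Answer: 181325389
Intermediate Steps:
W = -13603 (W = -17443 + 3840 = -13603)
(V(-144) - 21654)*(5190 + W) = (101 - 21654)*(5190 - 13603) = -21553*(-8413) = 181325389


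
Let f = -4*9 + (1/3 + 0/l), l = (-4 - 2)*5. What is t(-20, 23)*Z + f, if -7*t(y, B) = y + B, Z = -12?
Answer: -641/21 ≈ -30.524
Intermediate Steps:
l = -30 (l = -6*5 = -30)
f = -107/3 (f = -4*9 + (1/3 + 0/(-30)) = -36 + (1*(⅓) + 0*(-1/30)) = -36 + (⅓ + 0) = -36 + ⅓ = -107/3 ≈ -35.667)
t(y, B) = -B/7 - y/7 (t(y, B) = -(y + B)/7 = -(B + y)/7 = -B/7 - y/7)
t(-20, 23)*Z + f = (-⅐*23 - ⅐*(-20))*(-12) - 107/3 = (-23/7 + 20/7)*(-12) - 107/3 = -3/7*(-12) - 107/3 = 36/7 - 107/3 = -641/21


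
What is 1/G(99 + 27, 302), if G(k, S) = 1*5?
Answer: ⅕ ≈ 0.20000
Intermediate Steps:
G(k, S) = 5
1/G(99 + 27, 302) = 1/5 = ⅕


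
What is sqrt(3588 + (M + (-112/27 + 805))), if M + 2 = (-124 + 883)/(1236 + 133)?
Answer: sqrt(486515094)/333 ≈ 66.238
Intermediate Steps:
M = -1979/1369 (M = -2 + (-124 + 883)/(1236 + 133) = -2 + 759/1369 = -1979/1369 ≈ -1.4456)
sqrt(3588 + (M + (-112/27 + 805))) = sqrt(3588 + (-1979/1369 + (-112/27 + 805))) = sqrt(3588 + (-1979/1369 + 21623/27)) = sqrt(3588 + 29548454/36963) = sqrt(162171698/36963) = sqrt(486515094)/333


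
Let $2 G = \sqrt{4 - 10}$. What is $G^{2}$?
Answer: $- \frac{3}{2} \approx -1.5$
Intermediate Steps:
$G = \frac{i \sqrt{6}}{2}$ ($G = \frac{\sqrt{4 - 10}}{2} = \frac{\sqrt{-6}}{2} = \frac{i \sqrt{6}}{2} \approx 1.2247 i$)
$G^{2} = \left(\frac{i \sqrt{6}}{2}\right)^{2} = - \frac{3}{2}$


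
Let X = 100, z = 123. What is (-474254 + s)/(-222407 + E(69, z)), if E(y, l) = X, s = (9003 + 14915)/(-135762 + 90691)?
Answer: 21375125952/10019598797 ≈ 2.1333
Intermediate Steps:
s = -23918/45071 (s = 23918/(-45071) = 23918*(-1/45071) = -23918/45071 ≈ -0.53067)
E(y, l) = 100
(-474254 + s)/(-222407 + E(69, z)) = (-474254 - 23918/45071)/(-222407 + 100) = -21375125952/45071/(-222307) = -21375125952/45071*(-1/222307) = 21375125952/10019598797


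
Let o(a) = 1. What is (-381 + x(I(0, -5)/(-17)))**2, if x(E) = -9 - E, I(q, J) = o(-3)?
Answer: 43943641/289 ≈ 1.5205e+5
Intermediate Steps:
I(q, J) = 1
(-381 + x(I(0, -5)/(-17)))**2 = (-381 + (-9 - 1/(-17)))**2 = (-381 + (-9 - (-1)/17))**2 = (-381 + (-9 - 1*(-1/17)))**2 = (-381 + (-9 + 1/17))**2 = (-381 - 152/17)**2 = (-6629/17)**2 = 43943641/289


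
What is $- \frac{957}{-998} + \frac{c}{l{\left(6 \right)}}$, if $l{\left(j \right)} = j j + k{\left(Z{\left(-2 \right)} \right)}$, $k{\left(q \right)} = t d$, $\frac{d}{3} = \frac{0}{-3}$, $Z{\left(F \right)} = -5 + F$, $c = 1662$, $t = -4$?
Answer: $\frac{70547}{1497} \approx 47.126$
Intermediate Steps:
$d = 0$ ($d = 3 \frac{0}{-3} = 3 \cdot 0 \left(- \frac{1}{3}\right) = 3 \cdot 0 = 0$)
$k{\left(q \right)} = 0$ ($k{\left(q \right)} = \left(-4\right) 0 = 0$)
$l{\left(j \right)} = j^{2}$ ($l{\left(j \right)} = j j + 0 = j^{2} + 0 = j^{2}$)
$- \frac{957}{-998} + \frac{c}{l{\left(6 \right)}} = - \frac{957}{-998} + \frac{1662}{6^{2}} = \left(-957\right) \left(- \frac{1}{998}\right) + \frac{1662}{36} = \frac{957}{998} + 1662 \cdot \frac{1}{36} = \frac{957}{998} + \frac{277}{6} = \frac{70547}{1497}$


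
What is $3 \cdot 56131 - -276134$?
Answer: $444527$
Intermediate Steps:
$3 \cdot 56131 - -276134 = 168393 + 276134 = 444527$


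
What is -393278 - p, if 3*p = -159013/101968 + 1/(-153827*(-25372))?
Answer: -117384705894944493131/298478076698544 ≈ -3.9328e+5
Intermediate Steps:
p = -155152905494101/298478076698544 (p = (-159013/101968 + 1/(-153827*(-25372)))/3 = (-159013*1/101968 - 1/153827*(-1/25372))/3 = (-159013/101968 + 1/3902898644)/3 = (⅓)*(-155152905494101/99492692232848) = -155152905494101/298478076698544 ≈ -0.51981)
-393278 - p = -393278 - 1*(-155152905494101/298478076698544) = -393278 + 155152905494101/298478076698544 = -117384705894944493131/298478076698544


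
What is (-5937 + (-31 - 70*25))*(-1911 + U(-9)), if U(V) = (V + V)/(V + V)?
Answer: 14741380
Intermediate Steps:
U(V) = 1 (U(V) = (2*V)/((2*V)) = (2*V)*(1/(2*V)) = 1)
(-5937 + (-31 - 70*25))*(-1911 + U(-9)) = (-5937 + (-31 - 70*25))*(-1911 + 1) = (-5937 + (-31 - 1750))*(-1910) = (-5937 - 1781)*(-1910) = -7718*(-1910) = 14741380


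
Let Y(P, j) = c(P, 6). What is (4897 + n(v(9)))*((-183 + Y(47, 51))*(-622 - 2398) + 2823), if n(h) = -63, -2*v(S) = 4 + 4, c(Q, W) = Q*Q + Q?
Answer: -30249417258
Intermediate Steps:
c(Q, W) = Q + Q² (c(Q, W) = Q² + Q = Q + Q²)
Y(P, j) = P*(1 + P)
v(S) = -4 (v(S) = -(4 + 4)/2 = -½*8 = -4)
(4897 + n(v(9)))*((-183 + Y(47, 51))*(-622 - 2398) + 2823) = (4897 - 63)*((-183 + 47*(1 + 47))*(-622 - 2398) + 2823) = 4834*((-183 + 47*48)*(-3020) + 2823) = 4834*((-183 + 2256)*(-3020) + 2823) = 4834*(2073*(-3020) + 2823) = 4834*(-6260460 + 2823) = 4834*(-6257637) = -30249417258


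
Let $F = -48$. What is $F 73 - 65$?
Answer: $-3569$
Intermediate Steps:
$F 73 - 65 = \left(-48\right) 73 - 65 = -3504 - 65 = -3569$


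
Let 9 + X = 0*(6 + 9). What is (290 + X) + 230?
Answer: 511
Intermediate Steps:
X = -9 (X = -9 + 0*(6 + 9) = -9 + 0*15 = -9 + 0 = -9)
(290 + X) + 230 = (290 - 9) + 230 = 281 + 230 = 511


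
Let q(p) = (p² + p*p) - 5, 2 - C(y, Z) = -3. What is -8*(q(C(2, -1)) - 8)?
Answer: -296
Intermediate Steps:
C(y, Z) = 5 (C(y, Z) = 2 - 1*(-3) = 2 + 3 = 5)
q(p) = -5 + 2*p² (q(p) = (p² + p²) - 5 = 2*p² - 5 = -5 + 2*p²)
-8*(q(C(2, -1)) - 8) = -8*((-5 + 2*5²) - 8) = -8*((-5 + 2*25) - 8) = -8*((-5 + 50) - 8) = -8*(45 - 8) = -8*37 = -296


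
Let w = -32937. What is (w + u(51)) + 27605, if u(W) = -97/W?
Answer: -272029/51 ≈ -5333.9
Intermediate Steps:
(w + u(51)) + 27605 = (-32937 - 97/51) + 27605 = -1679884/51 + 27605 = -272029/51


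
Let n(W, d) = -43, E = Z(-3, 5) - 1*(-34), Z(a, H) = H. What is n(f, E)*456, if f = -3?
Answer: -19608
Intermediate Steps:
E = 39 (E = 5 - 1*(-34) = 5 + 34 = 39)
n(f, E)*456 = -43*456 = -19608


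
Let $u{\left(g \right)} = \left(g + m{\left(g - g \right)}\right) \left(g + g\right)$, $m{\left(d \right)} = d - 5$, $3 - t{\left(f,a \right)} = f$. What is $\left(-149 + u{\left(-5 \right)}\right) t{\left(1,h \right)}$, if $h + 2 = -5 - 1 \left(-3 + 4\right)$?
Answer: $-98$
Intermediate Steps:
$h = -8$ ($h = -2 - \left(5 + 1 \left(-3 + 4\right)\right) = -2 - \left(5 + 1 \cdot 1\right) = -2 - 6 = -8$)
$t{\left(f,a \right)} = 3 - f$
$m{\left(d \right)} = -5 + d$
$u{\left(g \right)} = 2 g \left(-5 + g\right)$ ($u{\left(g \right)} = \left(g + \left(-5 + \left(g - g\right)\right)\right) \left(g + g\right) = \left(g + \left(-5 + 0\right)\right) 2 g = \left(g - 5\right) 2 g = \left(-5 + g\right) 2 g = 2 g \left(-5 + g\right)$)
$\left(-149 + u{\left(-5 \right)}\right) t{\left(1,h \right)} = \left(-149 + 2 \left(-5\right) \left(-5 - 5\right)\right) \left(3 - 1\right) = \left(-149 + 2 \left(-5\right) \left(-10\right)\right) \left(3 - 1\right) = \left(-149 + 100\right) 2 = \left(-49\right) 2 = -98$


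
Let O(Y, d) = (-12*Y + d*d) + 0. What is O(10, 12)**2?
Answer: 576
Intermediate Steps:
O(Y, d) = d**2 - 12*Y (O(Y, d) = (-12*Y + d**2) + 0 = (d**2 - 12*Y) + 0 = d**2 - 12*Y)
O(10, 12)**2 = (12**2 - 12*10)**2 = (144 - 120)**2 = 24**2 = 576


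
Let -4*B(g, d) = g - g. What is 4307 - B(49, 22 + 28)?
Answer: 4307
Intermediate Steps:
B(g, d) = 0 (B(g, d) = -(g - g)/4 = -¼*0 = 0)
4307 - B(49, 22 + 28) = 4307 - 1*0 = 4307 + 0 = 4307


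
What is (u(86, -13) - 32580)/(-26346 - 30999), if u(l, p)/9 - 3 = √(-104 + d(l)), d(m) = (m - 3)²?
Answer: 10851/19115 - 3*√6785/19115 ≈ 0.55474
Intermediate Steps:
d(m) = (-3 + m)²
u(l, p) = 27 + 9*√(-104 + (-3 + l)²)
(u(86, -13) - 32580)/(-26346 - 30999) = ((27 + 9*√(-104 + (-3 + 86)²)) - 32580)/(-26346 - 30999) = ((27 + 9*√(-104 + 83²)) - 32580)/(-57345) = ((27 + 9*√(-104 + 6889)) - 32580)*(-1/57345) = ((27 + 9*√6785) - 32580)*(-1/57345) = (-32553 + 9*√6785)*(-1/57345) = 10851/19115 - 3*√6785/19115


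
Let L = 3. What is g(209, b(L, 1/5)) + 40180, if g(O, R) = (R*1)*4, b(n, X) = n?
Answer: 40192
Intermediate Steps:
g(O, R) = 4*R (g(O, R) = R*4 = 4*R)
g(209, b(L, 1/5)) + 40180 = 4*3 + 40180 = 12 + 40180 = 40192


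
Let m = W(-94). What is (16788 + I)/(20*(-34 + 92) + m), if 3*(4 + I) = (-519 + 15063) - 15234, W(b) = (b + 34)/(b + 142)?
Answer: 22072/1545 ≈ 14.286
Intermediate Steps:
W(b) = (34 + b)/(142 + b)
m = -5/4 (m = (34 - 94)/(142 - 94) = -60/48 = (1/48)*(-60) = -5/4 ≈ -1.2500)
I = -234 (I = -4 + ((-519 + 15063) - 15234)/3 = -4 + (14544 - 15234)/3 = -4 + (1/3)*(-690) = -4 - 230 = -234)
(16788 + I)/(20*(-34 + 92) + m) = (16788 - 234)/(20*(-34 + 92) - 5/4) = 16554/(20*58 - 5/4) = 16554/(1160 - 5/4) = 16554/(4635/4) = 16554*(4/4635) = 22072/1545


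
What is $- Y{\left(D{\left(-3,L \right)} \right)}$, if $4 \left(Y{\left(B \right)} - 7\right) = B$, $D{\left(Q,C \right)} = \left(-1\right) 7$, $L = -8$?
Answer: $- \frac{21}{4} \approx -5.25$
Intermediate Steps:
$D{\left(Q,C \right)} = -7$
$Y{\left(B \right)} = 7 + \frac{B}{4}$
$- Y{\left(D{\left(-3,L \right)} \right)} = - (7 + \frac{1}{4} \left(-7\right)) = - (7 - \frac{7}{4}) = \left(-1\right) \frac{21}{4} = - \frac{21}{4}$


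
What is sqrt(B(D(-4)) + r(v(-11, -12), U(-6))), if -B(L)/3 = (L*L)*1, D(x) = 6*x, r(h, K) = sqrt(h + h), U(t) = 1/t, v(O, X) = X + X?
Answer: 2*sqrt(-432 + I*sqrt(3)) ≈ 0.083333 + 41.569*I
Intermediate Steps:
v(O, X) = 2*X
r(h, K) = sqrt(2)*sqrt(h) (r(h, K) = sqrt(2*h) = sqrt(2)*sqrt(h))
B(L) = -3*L**2 (B(L) = -3*L*L = -3*L**2)
sqrt(B(D(-4)) + r(v(-11, -12), U(-6))) = sqrt(-3*(6*(-4))**2 + sqrt(2)*sqrt(2*(-12))) = sqrt(-3*(-24)**2 + sqrt(2)*sqrt(-24)) = sqrt(-3*576 + sqrt(2)*(2*I*sqrt(6))) = sqrt(-1728 + 4*I*sqrt(3))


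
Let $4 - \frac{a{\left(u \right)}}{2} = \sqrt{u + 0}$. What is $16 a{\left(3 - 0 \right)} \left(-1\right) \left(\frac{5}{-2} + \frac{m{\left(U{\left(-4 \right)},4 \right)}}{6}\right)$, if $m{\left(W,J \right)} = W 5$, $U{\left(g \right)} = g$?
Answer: $\frac{2240}{3} - \frac{560 \sqrt{3}}{3} \approx 423.35$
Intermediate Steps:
$m{\left(W,J \right)} = 5 W$
$a{\left(u \right)} = 8 - 2 \sqrt{u}$ ($a{\left(u \right)} = 8 - 2 \sqrt{u + 0} = 8 - 2 \sqrt{u}$)
$16 a{\left(3 - 0 \right)} \left(-1\right) \left(\frac{5}{-2} + \frac{m{\left(U{\left(-4 \right)},4 \right)}}{6}\right) = 16 \left(8 - 2 \sqrt{3 - 0}\right) \left(-1\right) \left(\frac{5}{-2} + \frac{5 \left(-4\right)}{6}\right) = 16 \left(8 - 2 \sqrt{3 + 0}\right) \left(-1\right) \left(5 \left(- \frac{1}{2}\right) - \frac{10}{3}\right) = 16 \left(8 - 2 \sqrt{3}\right) \left(-1\right) \left(- \frac{5}{2} - \frac{10}{3}\right) = 16 \left(-8 + 2 \sqrt{3}\right) \left(- \frac{35}{6}\right) = 16 \left(\frac{140}{3} - \frac{35 \sqrt{3}}{3}\right) = \frac{2240}{3} - \frac{560 \sqrt{3}}{3}$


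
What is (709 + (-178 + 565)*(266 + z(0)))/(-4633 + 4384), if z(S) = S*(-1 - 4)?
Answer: -103651/249 ≈ -416.27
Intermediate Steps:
z(S) = -5*S (z(S) = S*(-5) = -5*S)
(709 + (-178 + 565)*(266 + z(0)))/(-4633 + 4384) = (709 + (-178 + 565)*(266 - 5*0))/(-4633 + 4384) = (709 + 387*(266 + 0))/(-249) = (709 + 387*266)*(-1/249) = (709 + 102942)*(-1/249) = 103651*(-1/249) = -103651/249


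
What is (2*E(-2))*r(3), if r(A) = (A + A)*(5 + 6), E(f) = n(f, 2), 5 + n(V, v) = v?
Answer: -396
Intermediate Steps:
n(V, v) = -5 + v
E(f) = -3 (E(f) = -5 + 2 = -3)
r(A) = 22*A (r(A) = (2*A)*11 = 22*A)
(2*E(-2))*r(3) = (2*(-3))*(22*3) = -6*66 = -396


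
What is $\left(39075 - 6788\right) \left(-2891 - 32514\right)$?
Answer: $-1143121235$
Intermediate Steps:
$\left(39075 - 6788\right) \left(-2891 - 32514\right) = 32287 \left(-35405\right) = -1143121235$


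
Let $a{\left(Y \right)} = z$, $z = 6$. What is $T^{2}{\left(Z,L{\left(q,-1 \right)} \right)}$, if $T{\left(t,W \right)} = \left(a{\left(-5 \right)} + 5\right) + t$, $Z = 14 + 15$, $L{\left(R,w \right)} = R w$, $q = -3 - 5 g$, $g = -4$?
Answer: $1600$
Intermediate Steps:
$a{\left(Y \right)} = 6$
$q = 17$ ($q = -3 - -20 = -3 + 20 = 17$)
$Z = 29$
$T{\left(t,W \right)} = 11 + t$ ($T{\left(t,W \right)} = \left(6 + 5\right) + t = 11 + t$)
$T^{2}{\left(Z,L{\left(q,-1 \right)} \right)} = \left(11 + 29\right)^{2} = 40^{2} = 1600$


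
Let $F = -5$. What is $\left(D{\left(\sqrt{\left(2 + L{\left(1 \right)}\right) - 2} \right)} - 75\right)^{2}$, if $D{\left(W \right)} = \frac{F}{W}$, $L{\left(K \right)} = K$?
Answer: $6400$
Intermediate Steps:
$D{\left(W \right)} = - \frac{5}{W}$
$\left(D{\left(\sqrt{\left(2 + L{\left(1 \right)}\right) - 2} \right)} - 75\right)^{2} = \left(- \frac{5}{\sqrt{\left(2 + 1\right) - 2}} - 75\right)^{2} = \left(- \frac{5}{\sqrt{3 - 2}} - 75\right)^{2} = \left(- \frac{5}{\sqrt{1}} - 75\right)^{2} = \left(- \frac{5}{1} - 75\right)^{2} = \left(\left(-5\right) 1 - 75\right)^{2} = \left(-5 - 75\right)^{2} = \left(-80\right)^{2} = 6400$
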